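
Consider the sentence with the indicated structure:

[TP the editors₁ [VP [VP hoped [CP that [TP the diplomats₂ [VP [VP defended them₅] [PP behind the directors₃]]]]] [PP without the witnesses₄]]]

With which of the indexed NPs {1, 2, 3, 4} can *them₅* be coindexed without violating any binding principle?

*them* is a pronoun, so Principle B applies: it must be free in its binding domain.
Binding domain of *them₅*: the embedded TP, whose subject is the diplomats₂.
*the editors₁* c-commands the pronoun but from outside its binding domain, and is not c-commanded by it → coindexation permitted.
*the diplomats₂* c-commands the pronoun within its binding domain → coindexation would violate Principle B.
*the directors₃* and the pronoun do not c-command one another → neither Principle B nor Principle C is at stake; coindexation permitted.
*the witnesses₄* and the pronoun do not c-command one another → neither Principle B nor Principle C is at stake; coindexation permitted.

{1, 3, 4}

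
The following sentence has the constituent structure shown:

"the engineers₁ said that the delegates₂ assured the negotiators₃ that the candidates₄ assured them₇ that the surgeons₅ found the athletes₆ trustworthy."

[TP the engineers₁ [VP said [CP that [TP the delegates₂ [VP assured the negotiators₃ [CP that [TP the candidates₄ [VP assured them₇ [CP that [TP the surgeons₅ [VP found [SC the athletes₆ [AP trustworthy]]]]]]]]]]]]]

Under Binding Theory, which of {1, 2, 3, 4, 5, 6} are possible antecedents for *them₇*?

{1, 2, 3}

*them* is a pronoun, so Principle B applies: it must be free in its binding domain.
Binding domain of *them₇*: the embedded TP, whose subject is the candidates₄.
*the engineers₁* c-commands the pronoun but from outside its binding domain, and is not c-commanded by it → coindexation permitted.
*the delegates₂* c-commands the pronoun but from outside its binding domain, and is not c-commanded by it → coindexation permitted.
*the negotiators₃* c-commands the pronoun but from outside its binding domain, and is not c-commanded by it → coindexation permitted.
*the candidates₄* c-commands the pronoun within its binding domain → coindexation would violate Principle B.
*the surgeons₅*: the pronoun c-commands this R-expression → coindexation would violate Principle C on *the surgeons₅*.
*the athletes₆*: the pronoun c-commands this R-expression → coindexation would violate Principle C on *the athletes₆*.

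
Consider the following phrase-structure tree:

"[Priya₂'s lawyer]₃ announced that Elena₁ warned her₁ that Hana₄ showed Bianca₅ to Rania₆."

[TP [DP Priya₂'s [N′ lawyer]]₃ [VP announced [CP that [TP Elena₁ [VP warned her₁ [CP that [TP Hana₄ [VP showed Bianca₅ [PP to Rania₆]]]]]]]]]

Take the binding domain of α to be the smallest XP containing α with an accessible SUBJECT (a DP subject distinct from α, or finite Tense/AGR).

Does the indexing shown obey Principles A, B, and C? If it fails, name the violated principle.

The two coindexed NPs are *Elena₁* and *her₁*.
*her₁* is a pronoun. Its binding domain is the embedded TP, whose subject is Elena₁.
*Elena₁* c-commands it within that domain and carries the same index.
The pronoun is locally bound → Principle B violation.

Principle B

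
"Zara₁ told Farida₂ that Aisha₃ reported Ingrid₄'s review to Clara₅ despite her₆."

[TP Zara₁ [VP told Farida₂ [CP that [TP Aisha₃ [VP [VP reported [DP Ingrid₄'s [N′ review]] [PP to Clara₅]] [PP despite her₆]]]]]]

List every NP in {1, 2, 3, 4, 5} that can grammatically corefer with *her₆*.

*her* is a pronoun, so Principle B applies: it must be free in its binding domain.
Binding domain of *her₆*: the embedded TP, whose subject is Aisha₃.
*Zara₁* c-commands the pronoun but from outside its binding domain, and is not c-commanded by it → coindexation permitted.
*Farida₂* c-commands the pronoun but from outside its binding domain, and is not c-commanded by it → coindexation permitted.
*Aisha₃* c-commands the pronoun within its binding domain → coindexation would violate Principle B.
*Ingrid₄* and the pronoun do not c-command one another → neither Principle B nor Principle C is at stake; coindexation permitted.
*Clara₅* and the pronoun do not c-command one another → neither Principle B nor Principle C is at stake; coindexation permitted.

{1, 2, 4, 5}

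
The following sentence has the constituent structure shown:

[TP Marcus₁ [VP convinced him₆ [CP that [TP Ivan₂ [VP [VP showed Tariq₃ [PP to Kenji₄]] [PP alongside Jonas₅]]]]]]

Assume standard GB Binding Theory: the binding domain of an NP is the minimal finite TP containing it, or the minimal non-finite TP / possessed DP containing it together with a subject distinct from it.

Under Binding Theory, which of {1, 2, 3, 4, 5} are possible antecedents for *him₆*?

none

*him* is a pronoun, so Principle B applies: it must be free in its binding domain.
Binding domain of *him₆*: the matrix TP, whose subject is Marcus₁.
*Marcus₁* c-commands the pronoun within its binding domain → coindexation would violate Principle B.
*Ivan₂*: the pronoun c-commands this R-expression → coindexation would violate Principle C on *Ivan₂*.
*Tariq₃*: the pronoun c-commands this R-expression → coindexation would violate Principle C on *Tariq₃*.
*Kenji₄*: the pronoun c-commands this R-expression → coindexation would violate Principle C on *Kenji₄*.
*Jonas₅*: the pronoun c-commands this R-expression → coindexation would violate Principle C on *Jonas₅*.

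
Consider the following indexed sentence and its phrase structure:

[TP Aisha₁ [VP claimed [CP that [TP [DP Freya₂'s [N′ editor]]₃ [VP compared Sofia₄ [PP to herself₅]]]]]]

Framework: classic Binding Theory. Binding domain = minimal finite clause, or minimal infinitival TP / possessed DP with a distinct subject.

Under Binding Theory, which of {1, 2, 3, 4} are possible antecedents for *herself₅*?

*herself* is an anaphor, so Principle A applies: it must be bound in its binding domain.
Binding domain of *herself₅*: the embedded TP, whose subject is [Freya₂'s editor]₃.
*Aisha₁* c-commands the anaphor but is outside its binding domain → cannot satisfy Principle A.
*Freya₂* does not c-command the anaphor → cannot bind it.
*[Freya₂'s editor]₃* c-commands the anaphor within its binding domain → licit binder.
*Sofia₄* c-commands the anaphor within its binding domain → licit binder.

{3, 4}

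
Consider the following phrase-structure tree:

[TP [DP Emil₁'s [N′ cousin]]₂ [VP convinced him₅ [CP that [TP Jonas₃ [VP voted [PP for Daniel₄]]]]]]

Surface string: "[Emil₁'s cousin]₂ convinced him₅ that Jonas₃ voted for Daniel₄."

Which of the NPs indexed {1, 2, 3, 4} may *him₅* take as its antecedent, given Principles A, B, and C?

*him* is a pronoun, so Principle B applies: it must be free in its binding domain.
Binding domain of *him₅*: the matrix TP, whose subject is [Emil₁'s cousin]₂.
*Emil₁* and the pronoun do not c-command one another → neither Principle B nor Principle C is at stake; coindexation permitted.
*[Emil₁'s cousin]₂* c-commands the pronoun within its binding domain → coindexation would violate Principle B.
*Jonas₃*: the pronoun c-commands this R-expression → coindexation would violate Principle C on *Jonas₃*.
*Daniel₄*: the pronoun c-commands this R-expression → coindexation would violate Principle C on *Daniel₄*.

{1}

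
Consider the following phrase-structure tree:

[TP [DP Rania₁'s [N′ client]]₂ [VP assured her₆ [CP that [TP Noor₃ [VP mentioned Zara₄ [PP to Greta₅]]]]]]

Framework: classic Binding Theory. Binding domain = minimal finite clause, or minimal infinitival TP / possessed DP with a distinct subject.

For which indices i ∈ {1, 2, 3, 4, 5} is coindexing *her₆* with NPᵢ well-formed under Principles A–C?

*her* is a pronoun, so Principle B applies: it must be free in its binding domain.
Binding domain of *her₆*: the matrix TP, whose subject is [Rania₁'s client]₂.
*Rania₁* and the pronoun do not c-command one another → neither Principle B nor Principle C is at stake; coindexation permitted.
*[Rania₁'s client]₂* c-commands the pronoun within its binding domain → coindexation would violate Principle B.
*Noor₃*: the pronoun c-commands this R-expression → coindexation would violate Principle C on *Noor₃*.
*Zara₄*: the pronoun c-commands this R-expression → coindexation would violate Principle C on *Zara₄*.
*Greta₅*: the pronoun c-commands this R-expression → coindexation would violate Principle C on *Greta₅*.

{1}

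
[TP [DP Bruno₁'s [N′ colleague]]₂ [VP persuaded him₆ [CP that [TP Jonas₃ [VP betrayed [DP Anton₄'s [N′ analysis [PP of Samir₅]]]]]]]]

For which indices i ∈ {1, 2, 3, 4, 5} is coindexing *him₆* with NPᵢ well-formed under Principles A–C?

*him* is a pronoun, so Principle B applies: it must be free in its binding domain.
Binding domain of *him₆*: the matrix TP, whose subject is [Bruno₁'s colleague]₂.
*Bruno₁* and the pronoun do not c-command one another → neither Principle B nor Principle C is at stake; coindexation permitted.
*[Bruno₁'s colleague]₂* c-commands the pronoun within its binding domain → coindexation would violate Principle B.
*Jonas₃*: the pronoun c-commands this R-expression → coindexation would violate Principle C on *Jonas₃*.
*Anton₄*: the pronoun c-commands this R-expression → coindexation would violate Principle C on *Anton₄*.
*Samir₅*: the pronoun c-commands this R-expression → coindexation would violate Principle C on *Samir₅*.

{1}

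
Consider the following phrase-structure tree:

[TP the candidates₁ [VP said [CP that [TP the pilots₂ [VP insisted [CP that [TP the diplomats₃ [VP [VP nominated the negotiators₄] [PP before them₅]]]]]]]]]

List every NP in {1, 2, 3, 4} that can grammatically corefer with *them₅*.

*them* is a pronoun, so Principle B applies: it must be free in its binding domain.
Binding domain of *them₅*: the embedded TP, whose subject is the diplomats₃.
*the candidates₁* c-commands the pronoun but from outside its binding domain, and is not c-commanded by it → coindexation permitted.
*the pilots₂* c-commands the pronoun but from outside its binding domain, and is not c-commanded by it → coindexation permitted.
*the diplomats₃* c-commands the pronoun within its binding domain → coindexation would violate Principle B.
*the negotiators₄* and the pronoun do not c-command one another → neither Principle B nor Principle C is at stake; coindexation permitted.

{1, 2, 4}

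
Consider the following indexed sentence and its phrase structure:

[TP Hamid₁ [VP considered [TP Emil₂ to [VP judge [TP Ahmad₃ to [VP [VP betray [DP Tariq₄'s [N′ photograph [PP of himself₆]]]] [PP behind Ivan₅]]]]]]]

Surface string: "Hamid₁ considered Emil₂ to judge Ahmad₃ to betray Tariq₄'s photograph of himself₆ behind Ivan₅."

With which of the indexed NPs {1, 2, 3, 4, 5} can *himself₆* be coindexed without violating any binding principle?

{4}

*himself* is an anaphor, so Principle A applies: it must be bound in its binding domain.
Binding domain of *himself₆*: the possessed DP, whose subject is Tariq₄.
*Hamid₁* c-commands the anaphor but is outside its binding domain → cannot satisfy Principle A.
*Emil₂* c-commands the anaphor but is outside its binding domain → cannot satisfy Principle A.
*Ahmad₃* c-commands the anaphor but is outside its binding domain → cannot satisfy Principle A.
*Tariq₄* c-commands the anaphor within its binding domain → licit binder.
*Ivan₅* does not c-command the anaphor → cannot bind it.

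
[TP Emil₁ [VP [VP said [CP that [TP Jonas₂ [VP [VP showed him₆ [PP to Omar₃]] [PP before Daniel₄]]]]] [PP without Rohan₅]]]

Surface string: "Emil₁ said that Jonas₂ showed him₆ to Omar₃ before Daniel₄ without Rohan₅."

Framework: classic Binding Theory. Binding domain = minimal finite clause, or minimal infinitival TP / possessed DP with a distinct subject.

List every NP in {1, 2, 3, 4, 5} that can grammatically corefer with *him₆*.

*him* is a pronoun, so Principle B applies: it must be free in its binding domain.
Binding domain of *him₆*: the embedded TP, whose subject is Jonas₂.
*Emil₁* c-commands the pronoun but from outside its binding domain, and is not c-commanded by it → coindexation permitted.
*Jonas₂* c-commands the pronoun within its binding domain → coindexation would violate Principle B.
*Omar₃*: the pronoun c-commands this R-expression → coindexation would violate Principle C on *Omar₃*.
*Daniel₄* and the pronoun do not c-command one another → neither Principle B nor Principle C is at stake; coindexation permitted.
*Rohan₅* and the pronoun do not c-command one another → neither Principle B nor Principle C is at stake; coindexation permitted.

{1, 4, 5}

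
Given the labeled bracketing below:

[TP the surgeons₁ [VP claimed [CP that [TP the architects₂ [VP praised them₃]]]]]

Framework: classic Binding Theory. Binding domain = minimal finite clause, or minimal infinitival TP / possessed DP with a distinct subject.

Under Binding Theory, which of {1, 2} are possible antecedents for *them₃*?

{1}

*them* is a pronoun, so Principle B applies: it must be free in its binding domain.
Binding domain of *them₃*: the embedded TP, whose subject is the architects₂.
*the surgeons₁* c-commands the pronoun but from outside its binding domain, and is not c-commanded by it → coindexation permitted.
*the architects₂* c-commands the pronoun within its binding domain → coindexation would violate Principle B.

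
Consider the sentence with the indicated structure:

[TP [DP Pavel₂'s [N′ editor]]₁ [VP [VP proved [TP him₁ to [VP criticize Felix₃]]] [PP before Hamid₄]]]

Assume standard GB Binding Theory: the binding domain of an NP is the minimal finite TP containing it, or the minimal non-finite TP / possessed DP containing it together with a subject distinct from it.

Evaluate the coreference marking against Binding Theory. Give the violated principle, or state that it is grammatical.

Principle B

The two coindexed NPs are *[Pavel₂'s editor]₁* and *him₁*.
*him₁* is a pronoun. Its binding domain is the matrix TP, whose subject is [Pavel₂'s editor]₁.
*[Pavel₂'s editor]₁* c-commands it within that domain and carries the same index.
The pronoun is locally bound → Principle B violation.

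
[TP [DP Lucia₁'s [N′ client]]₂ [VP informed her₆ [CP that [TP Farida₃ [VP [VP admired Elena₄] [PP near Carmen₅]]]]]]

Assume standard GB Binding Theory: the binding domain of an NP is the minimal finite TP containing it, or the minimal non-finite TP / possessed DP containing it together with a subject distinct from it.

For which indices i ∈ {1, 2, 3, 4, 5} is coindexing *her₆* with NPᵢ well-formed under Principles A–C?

{1}

*her* is a pronoun, so Principle B applies: it must be free in its binding domain.
Binding domain of *her₆*: the matrix TP, whose subject is [Lucia₁'s client]₂.
*Lucia₁* and the pronoun do not c-command one another → neither Principle B nor Principle C is at stake; coindexation permitted.
*[Lucia₁'s client]₂* c-commands the pronoun within its binding domain → coindexation would violate Principle B.
*Farida₃*: the pronoun c-commands this R-expression → coindexation would violate Principle C on *Farida₃*.
*Elena₄*: the pronoun c-commands this R-expression → coindexation would violate Principle C on *Elena₄*.
*Carmen₅*: the pronoun c-commands this R-expression → coindexation would violate Principle C on *Carmen₅*.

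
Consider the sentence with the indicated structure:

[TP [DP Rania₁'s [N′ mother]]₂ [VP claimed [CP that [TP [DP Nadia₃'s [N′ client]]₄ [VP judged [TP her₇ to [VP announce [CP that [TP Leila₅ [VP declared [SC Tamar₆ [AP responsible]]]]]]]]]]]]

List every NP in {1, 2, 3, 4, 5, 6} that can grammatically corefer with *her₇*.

{1, 2, 3}

*her* is a pronoun, so Principle B applies: it must be free in its binding domain.
Binding domain of *her₇*: the embedded TP, whose subject is [Nadia₃'s client]₄.
*Rania₁* and the pronoun do not c-command one another → neither Principle B nor Principle C is at stake; coindexation permitted.
*[Rania₁'s mother]₂* c-commands the pronoun but from outside its binding domain, and is not c-commanded by it → coindexation permitted.
*Nadia₃* and the pronoun do not c-command one another → neither Principle B nor Principle C is at stake; coindexation permitted.
*[Nadia₃'s client]₄* c-commands the pronoun within its binding domain → coindexation would violate Principle B.
*Leila₅*: the pronoun c-commands this R-expression → coindexation would violate Principle C on *Leila₅*.
*Tamar₆*: the pronoun c-commands this R-expression → coindexation would violate Principle C on *Tamar₆*.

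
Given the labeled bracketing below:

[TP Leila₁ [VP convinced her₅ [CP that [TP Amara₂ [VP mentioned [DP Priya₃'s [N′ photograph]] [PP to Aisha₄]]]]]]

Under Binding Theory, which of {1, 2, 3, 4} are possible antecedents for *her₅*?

*her* is a pronoun, so Principle B applies: it must be free in its binding domain.
Binding domain of *her₅*: the matrix TP, whose subject is Leila₁.
*Leila₁* c-commands the pronoun within its binding domain → coindexation would violate Principle B.
*Amara₂*: the pronoun c-commands this R-expression → coindexation would violate Principle C on *Amara₂*.
*Priya₃*: the pronoun c-commands this R-expression → coindexation would violate Principle C on *Priya₃*.
*Aisha₄*: the pronoun c-commands this R-expression → coindexation would violate Principle C on *Aisha₄*.

none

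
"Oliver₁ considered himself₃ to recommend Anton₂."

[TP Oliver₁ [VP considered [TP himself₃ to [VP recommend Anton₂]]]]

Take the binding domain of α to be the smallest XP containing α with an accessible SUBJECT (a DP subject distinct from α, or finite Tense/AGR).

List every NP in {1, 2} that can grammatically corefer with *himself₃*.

*himself* is an anaphor, so Principle A applies: it must be bound in its binding domain.
Binding domain of *himself₃*: the matrix TP, whose subject is Oliver₁.
*Oliver₁* c-commands the anaphor within its binding domain → licit binder.
*Anton₂* does not c-command the anaphor → cannot bind it.

{1}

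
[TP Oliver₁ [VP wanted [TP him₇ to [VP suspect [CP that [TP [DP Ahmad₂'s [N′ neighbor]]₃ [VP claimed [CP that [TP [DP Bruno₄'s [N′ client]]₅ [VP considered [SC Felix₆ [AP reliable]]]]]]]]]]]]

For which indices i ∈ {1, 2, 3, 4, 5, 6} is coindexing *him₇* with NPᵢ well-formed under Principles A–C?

*him* is a pronoun, so Principle B applies: it must be free in its binding domain.
Binding domain of *him₇*: the matrix TP, whose subject is Oliver₁.
*Oliver₁* c-commands the pronoun within its binding domain → coindexation would violate Principle B.
*Ahmad₂*: the pronoun c-commands this R-expression → coindexation would violate Principle C on *Ahmad₂*.
*[Ahmad₂'s neighbor]₃*: the pronoun c-commands this R-expression → coindexation would violate Principle C on *[Ahmad₂'s neighbor]₃*.
*Bruno₄*: the pronoun c-commands this R-expression → coindexation would violate Principle C on *Bruno₄*.
*[Bruno₄'s client]₅*: the pronoun c-commands this R-expression → coindexation would violate Principle C on *[Bruno₄'s client]₅*.
*Felix₆*: the pronoun c-commands this R-expression → coindexation would violate Principle C on *Felix₆*.

none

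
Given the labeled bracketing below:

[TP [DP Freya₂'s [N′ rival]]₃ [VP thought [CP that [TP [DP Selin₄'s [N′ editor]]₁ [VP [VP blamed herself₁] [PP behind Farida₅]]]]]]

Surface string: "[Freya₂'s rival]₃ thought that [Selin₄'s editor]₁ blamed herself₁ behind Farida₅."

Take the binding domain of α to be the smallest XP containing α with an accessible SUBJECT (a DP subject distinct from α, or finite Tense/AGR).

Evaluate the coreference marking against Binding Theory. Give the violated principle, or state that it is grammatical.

grammatical

The two coindexed NPs are *[Selin₄'s editor]₁* and *herself₁*.
*herself₁* is an anaphor; its binding domain is the embedded TP, whose subject is [Selin₄'s editor]₁. *[Selin₄'s editor]₁* c-commands it within that domain and shares its index, so Principle A is satisfied.
*[Selin₄'s editor]₁* is an R-expression; *herself₁* does not c-command it, and no other NP shares its index, so Principle C is satisfied.
All principles are respected.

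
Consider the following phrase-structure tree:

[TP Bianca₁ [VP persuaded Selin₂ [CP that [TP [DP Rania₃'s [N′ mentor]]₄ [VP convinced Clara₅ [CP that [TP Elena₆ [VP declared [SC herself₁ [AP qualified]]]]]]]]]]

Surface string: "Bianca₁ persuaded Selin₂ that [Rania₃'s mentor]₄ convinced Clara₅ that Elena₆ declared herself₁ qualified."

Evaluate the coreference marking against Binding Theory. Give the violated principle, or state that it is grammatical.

The two coindexed NPs are *Bianca₁* and *herself₁*.
*herself₁* is an anaphor. Principle A requires it to be bound within its binding domain — the embedded TP, whose subject is Elena₆.
Within that domain it is c-commanded by *Elena₆*, which does not share its index.
*Bianca₁* does c-command the anaphor, but from outside its binding domain.
The anaphor is unbound in its domain → Principle A violation.

Principle A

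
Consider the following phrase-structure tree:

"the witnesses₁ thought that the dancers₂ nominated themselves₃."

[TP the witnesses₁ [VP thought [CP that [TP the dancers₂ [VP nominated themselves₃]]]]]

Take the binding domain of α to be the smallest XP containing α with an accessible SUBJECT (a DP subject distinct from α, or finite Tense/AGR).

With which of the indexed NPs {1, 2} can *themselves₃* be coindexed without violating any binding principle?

*themselves* is an anaphor, so Principle A applies: it must be bound in its binding domain.
Binding domain of *themselves₃*: the embedded TP, whose subject is the dancers₂.
*the witnesses₁* c-commands the anaphor but is outside its binding domain → cannot satisfy Principle A.
*the dancers₂* c-commands the anaphor within its binding domain → licit binder.

{2}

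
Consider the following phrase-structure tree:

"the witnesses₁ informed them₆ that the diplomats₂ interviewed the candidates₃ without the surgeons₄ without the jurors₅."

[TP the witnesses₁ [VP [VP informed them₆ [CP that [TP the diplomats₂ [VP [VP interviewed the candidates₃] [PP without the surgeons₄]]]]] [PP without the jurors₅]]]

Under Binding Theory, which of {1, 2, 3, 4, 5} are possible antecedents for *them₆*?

*them* is a pronoun, so Principle B applies: it must be free in its binding domain.
Binding domain of *them₆*: the matrix TP, whose subject is the witnesses₁.
*the witnesses₁* c-commands the pronoun within its binding domain → coindexation would violate Principle B.
*the diplomats₂*: the pronoun c-commands this R-expression → coindexation would violate Principle C on *the diplomats₂*.
*the candidates₃*: the pronoun c-commands this R-expression → coindexation would violate Principle C on *the candidates₃*.
*the surgeons₄*: the pronoun c-commands this R-expression → coindexation would violate Principle C on *the surgeons₄*.
*the jurors₅* and the pronoun do not c-command one another → neither Principle B nor Principle C is at stake; coindexation permitted.

{5}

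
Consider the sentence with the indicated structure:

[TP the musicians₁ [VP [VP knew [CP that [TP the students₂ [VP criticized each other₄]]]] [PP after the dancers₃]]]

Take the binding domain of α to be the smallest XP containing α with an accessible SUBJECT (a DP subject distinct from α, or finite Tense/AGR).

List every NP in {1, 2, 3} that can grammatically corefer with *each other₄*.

*each other* is an anaphor, so Principle A applies: it must be bound in its binding domain.
Binding domain of *each other₄*: the embedded TP, whose subject is the students₂.
*the musicians₁* c-commands the anaphor but is outside its binding domain → cannot satisfy Principle A.
*the students₂* c-commands the anaphor within its binding domain → licit binder.
*the dancers₃* does not c-command the anaphor → cannot bind it.

{2}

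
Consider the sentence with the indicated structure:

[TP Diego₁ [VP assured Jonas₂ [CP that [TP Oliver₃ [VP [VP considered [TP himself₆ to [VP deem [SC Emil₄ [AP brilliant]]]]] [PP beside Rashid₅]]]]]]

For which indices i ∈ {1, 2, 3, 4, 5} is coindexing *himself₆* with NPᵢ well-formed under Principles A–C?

{3}

*himself* is an anaphor, so Principle A applies: it must be bound in its binding domain.
Binding domain of *himself₆*: the embedded TP, whose subject is Oliver₃.
*Diego₁* c-commands the anaphor but is outside its binding domain → cannot satisfy Principle A.
*Jonas₂* c-commands the anaphor but is outside its binding domain → cannot satisfy Principle A.
*Oliver₃* c-commands the anaphor within its binding domain → licit binder.
*Emil₄* does not c-command the anaphor → cannot bind it.
*Rashid₅* does not c-command the anaphor → cannot bind it.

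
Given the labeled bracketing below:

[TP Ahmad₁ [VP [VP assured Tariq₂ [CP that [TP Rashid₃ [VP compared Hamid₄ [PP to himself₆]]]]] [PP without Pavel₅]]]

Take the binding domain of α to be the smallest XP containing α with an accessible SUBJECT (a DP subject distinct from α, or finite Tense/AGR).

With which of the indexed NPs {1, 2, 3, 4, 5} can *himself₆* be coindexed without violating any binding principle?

*himself* is an anaphor, so Principle A applies: it must be bound in its binding domain.
Binding domain of *himself₆*: the embedded TP, whose subject is Rashid₃.
*Ahmad₁* c-commands the anaphor but is outside its binding domain → cannot satisfy Principle A.
*Tariq₂* c-commands the anaphor but is outside its binding domain → cannot satisfy Principle A.
*Rashid₃* c-commands the anaphor within its binding domain → licit binder.
*Hamid₄* c-commands the anaphor within its binding domain → licit binder.
*Pavel₅* does not c-command the anaphor → cannot bind it.

{3, 4}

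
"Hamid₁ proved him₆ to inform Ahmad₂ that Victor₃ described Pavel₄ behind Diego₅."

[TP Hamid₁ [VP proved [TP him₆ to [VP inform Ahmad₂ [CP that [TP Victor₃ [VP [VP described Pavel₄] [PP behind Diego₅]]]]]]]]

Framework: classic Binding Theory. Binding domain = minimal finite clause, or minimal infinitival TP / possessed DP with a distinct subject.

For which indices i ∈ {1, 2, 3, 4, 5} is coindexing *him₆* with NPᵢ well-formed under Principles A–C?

none

*him* is a pronoun, so Principle B applies: it must be free in its binding domain.
Binding domain of *him₆*: the matrix TP, whose subject is Hamid₁.
*Hamid₁* c-commands the pronoun within its binding domain → coindexation would violate Principle B.
*Ahmad₂*: the pronoun c-commands this R-expression → coindexation would violate Principle C on *Ahmad₂*.
*Victor₃*: the pronoun c-commands this R-expression → coindexation would violate Principle C on *Victor₃*.
*Pavel₄*: the pronoun c-commands this R-expression → coindexation would violate Principle C on *Pavel₄*.
*Diego₅*: the pronoun c-commands this R-expression → coindexation would violate Principle C on *Diego₅*.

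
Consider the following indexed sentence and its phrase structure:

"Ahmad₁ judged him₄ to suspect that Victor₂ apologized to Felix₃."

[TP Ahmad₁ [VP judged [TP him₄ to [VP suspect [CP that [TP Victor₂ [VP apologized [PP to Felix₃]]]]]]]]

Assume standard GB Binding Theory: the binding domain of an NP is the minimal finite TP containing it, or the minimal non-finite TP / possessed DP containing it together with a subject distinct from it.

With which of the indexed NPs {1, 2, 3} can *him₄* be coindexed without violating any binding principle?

none

*him* is a pronoun, so Principle B applies: it must be free in its binding domain.
Binding domain of *him₄*: the matrix TP, whose subject is Ahmad₁.
*Ahmad₁* c-commands the pronoun within its binding domain → coindexation would violate Principle B.
*Victor₂*: the pronoun c-commands this R-expression → coindexation would violate Principle C on *Victor₂*.
*Felix₃*: the pronoun c-commands this R-expression → coindexation would violate Principle C on *Felix₃*.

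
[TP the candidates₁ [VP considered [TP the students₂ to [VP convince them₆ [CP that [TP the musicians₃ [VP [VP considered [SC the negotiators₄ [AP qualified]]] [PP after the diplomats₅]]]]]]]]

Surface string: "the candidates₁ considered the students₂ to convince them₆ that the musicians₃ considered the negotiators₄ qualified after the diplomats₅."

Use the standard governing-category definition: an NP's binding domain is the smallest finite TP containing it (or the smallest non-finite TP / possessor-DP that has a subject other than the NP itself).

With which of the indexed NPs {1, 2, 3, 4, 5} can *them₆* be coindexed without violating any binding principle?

{1}

*them* is a pronoun, so Principle B applies: it must be free in its binding domain.
Binding domain of *them₆*: the embedded TP, whose subject is the students₂.
*the candidates₁* c-commands the pronoun but from outside its binding domain, and is not c-commanded by it → coindexation permitted.
*the students₂* c-commands the pronoun within its binding domain → coindexation would violate Principle B.
*the musicians₃*: the pronoun c-commands this R-expression → coindexation would violate Principle C on *the musicians₃*.
*the negotiators₄*: the pronoun c-commands this R-expression → coindexation would violate Principle C on *the negotiators₄*.
*the diplomats₅*: the pronoun c-commands this R-expression → coindexation would violate Principle C on *the diplomats₅*.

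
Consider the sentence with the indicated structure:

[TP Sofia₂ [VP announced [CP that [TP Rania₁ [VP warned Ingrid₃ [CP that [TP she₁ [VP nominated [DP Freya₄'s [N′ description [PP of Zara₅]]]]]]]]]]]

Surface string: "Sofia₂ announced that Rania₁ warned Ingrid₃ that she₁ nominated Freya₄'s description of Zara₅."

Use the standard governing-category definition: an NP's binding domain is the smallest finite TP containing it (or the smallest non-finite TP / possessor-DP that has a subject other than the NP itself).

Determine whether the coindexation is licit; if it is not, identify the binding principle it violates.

grammatical

The two coindexed NPs are *Rania₁* and *she₁*.
*she₁* is a pronoun; nothing c-commands it within its binding domain (the embedded TP.), so Principle B holds trivially.
*Rania₁* is an R-expression; *she₁* does not c-command it, and no other NP shares its index, so Principle C is satisfied.
All principles are respected.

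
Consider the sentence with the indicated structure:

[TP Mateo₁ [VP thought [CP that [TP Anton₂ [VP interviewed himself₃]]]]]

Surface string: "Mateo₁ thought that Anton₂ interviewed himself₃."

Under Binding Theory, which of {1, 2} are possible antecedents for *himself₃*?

*himself* is an anaphor, so Principle A applies: it must be bound in its binding domain.
Binding domain of *himself₃*: the embedded TP, whose subject is Anton₂.
*Mateo₁* c-commands the anaphor but is outside its binding domain → cannot satisfy Principle A.
*Anton₂* c-commands the anaphor within its binding domain → licit binder.

{2}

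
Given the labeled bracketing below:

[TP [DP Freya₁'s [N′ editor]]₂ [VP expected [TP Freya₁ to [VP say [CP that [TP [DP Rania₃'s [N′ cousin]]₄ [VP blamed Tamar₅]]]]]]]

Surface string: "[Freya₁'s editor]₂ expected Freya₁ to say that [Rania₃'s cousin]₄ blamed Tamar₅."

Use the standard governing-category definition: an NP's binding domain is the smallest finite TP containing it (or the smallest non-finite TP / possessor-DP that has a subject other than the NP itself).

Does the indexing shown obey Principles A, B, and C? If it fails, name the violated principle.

grammatical

The two coindexed NPs are *Freya₁* and *Freya₁*.
*Freya₁* is an R-expression; no coindexed NP c-commands it, so Principle C holds.
*Freya₁* is an R-expression; *Freya₁* does not c-command it, and no other NP shares its index, so Principle C is satisfied.
All principles are respected.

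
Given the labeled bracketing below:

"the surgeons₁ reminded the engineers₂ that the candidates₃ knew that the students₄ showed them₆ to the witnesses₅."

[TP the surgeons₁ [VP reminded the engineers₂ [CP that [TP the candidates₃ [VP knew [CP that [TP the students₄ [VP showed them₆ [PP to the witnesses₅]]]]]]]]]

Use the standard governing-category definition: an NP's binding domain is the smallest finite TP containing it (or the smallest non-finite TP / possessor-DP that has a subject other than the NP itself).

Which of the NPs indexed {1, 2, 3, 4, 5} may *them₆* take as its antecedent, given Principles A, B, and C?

{1, 2, 3}

*them* is a pronoun, so Principle B applies: it must be free in its binding domain.
Binding domain of *them₆*: the embedded TP, whose subject is the students₄.
*the surgeons₁* c-commands the pronoun but from outside its binding domain, and is not c-commanded by it → coindexation permitted.
*the engineers₂* c-commands the pronoun but from outside its binding domain, and is not c-commanded by it → coindexation permitted.
*the candidates₃* c-commands the pronoun but from outside its binding domain, and is not c-commanded by it → coindexation permitted.
*the students₄* c-commands the pronoun within its binding domain → coindexation would violate Principle B.
*the witnesses₅*: the pronoun c-commands this R-expression → coindexation would violate Principle C on *the witnesses₅*.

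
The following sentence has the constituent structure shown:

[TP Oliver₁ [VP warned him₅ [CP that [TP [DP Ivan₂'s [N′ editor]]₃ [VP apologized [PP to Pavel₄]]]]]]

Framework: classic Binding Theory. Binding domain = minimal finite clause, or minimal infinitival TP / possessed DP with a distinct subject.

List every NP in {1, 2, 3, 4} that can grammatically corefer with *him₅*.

*him* is a pronoun, so Principle B applies: it must be free in its binding domain.
Binding domain of *him₅*: the matrix TP, whose subject is Oliver₁.
*Oliver₁* c-commands the pronoun within its binding domain → coindexation would violate Principle B.
*Ivan₂*: the pronoun c-commands this R-expression → coindexation would violate Principle C on *Ivan₂*.
*[Ivan₂'s editor]₃*: the pronoun c-commands this R-expression → coindexation would violate Principle C on *[Ivan₂'s editor]₃*.
*Pavel₄*: the pronoun c-commands this R-expression → coindexation would violate Principle C on *Pavel₄*.

none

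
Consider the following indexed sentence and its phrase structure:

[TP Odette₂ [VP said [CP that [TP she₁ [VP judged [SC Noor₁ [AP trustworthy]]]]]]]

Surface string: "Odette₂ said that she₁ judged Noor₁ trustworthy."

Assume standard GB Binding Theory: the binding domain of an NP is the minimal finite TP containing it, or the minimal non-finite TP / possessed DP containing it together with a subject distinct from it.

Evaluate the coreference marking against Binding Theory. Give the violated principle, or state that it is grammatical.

Principle C

The two coindexed NPs are *she₁* and *Noor₁*.
*Noor₁* is an R-expression. Principle C requires it to be free everywhere.
*she₁* c-commands it and carries the same index.
The R-expression is bound → Principle C violation.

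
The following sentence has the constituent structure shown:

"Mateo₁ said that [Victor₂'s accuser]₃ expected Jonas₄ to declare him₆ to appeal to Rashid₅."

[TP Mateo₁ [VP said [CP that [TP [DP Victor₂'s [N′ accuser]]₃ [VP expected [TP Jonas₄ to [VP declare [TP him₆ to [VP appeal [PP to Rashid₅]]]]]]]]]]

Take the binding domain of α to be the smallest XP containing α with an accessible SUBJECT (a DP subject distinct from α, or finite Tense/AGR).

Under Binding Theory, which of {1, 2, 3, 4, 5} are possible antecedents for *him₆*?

*him* is a pronoun, so Principle B applies: it must be free in its binding domain.
Binding domain of *him₆*: the embedded TP, whose subject is Jonas₄.
*Mateo₁* c-commands the pronoun but from outside its binding domain, and is not c-commanded by it → coindexation permitted.
*Victor₂* and the pronoun do not c-command one another → neither Principle B nor Principle C is at stake; coindexation permitted.
*[Victor₂'s accuser]₃* c-commands the pronoun but from outside its binding domain, and is not c-commanded by it → coindexation permitted.
*Jonas₄* c-commands the pronoun within its binding domain → coindexation would violate Principle B.
*Rashid₅*: the pronoun c-commands this R-expression → coindexation would violate Principle C on *Rashid₅*.

{1, 2, 3}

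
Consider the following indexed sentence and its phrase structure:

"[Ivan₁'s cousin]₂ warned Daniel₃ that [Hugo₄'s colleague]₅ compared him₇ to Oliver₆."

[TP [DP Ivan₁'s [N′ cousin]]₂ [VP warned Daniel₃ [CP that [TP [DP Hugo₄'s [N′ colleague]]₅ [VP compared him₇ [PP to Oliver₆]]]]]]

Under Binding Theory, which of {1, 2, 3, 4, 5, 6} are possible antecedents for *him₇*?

{1, 2, 3, 4}

*him* is a pronoun, so Principle B applies: it must be free in its binding domain.
Binding domain of *him₇*: the embedded TP, whose subject is [Hugo₄'s colleague]₅.
*Ivan₁* and the pronoun do not c-command one another → neither Principle B nor Principle C is at stake; coindexation permitted.
*[Ivan₁'s cousin]₂* c-commands the pronoun but from outside its binding domain, and is not c-commanded by it → coindexation permitted.
*Daniel₃* c-commands the pronoun but from outside its binding domain, and is not c-commanded by it → coindexation permitted.
*Hugo₄* and the pronoun do not c-command one another → neither Principle B nor Principle C is at stake; coindexation permitted.
*[Hugo₄'s colleague]₅* c-commands the pronoun within its binding domain → coindexation would violate Principle B.
*Oliver₆*: the pronoun c-commands this R-expression → coindexation would violate Principle C on *Oliver₆*.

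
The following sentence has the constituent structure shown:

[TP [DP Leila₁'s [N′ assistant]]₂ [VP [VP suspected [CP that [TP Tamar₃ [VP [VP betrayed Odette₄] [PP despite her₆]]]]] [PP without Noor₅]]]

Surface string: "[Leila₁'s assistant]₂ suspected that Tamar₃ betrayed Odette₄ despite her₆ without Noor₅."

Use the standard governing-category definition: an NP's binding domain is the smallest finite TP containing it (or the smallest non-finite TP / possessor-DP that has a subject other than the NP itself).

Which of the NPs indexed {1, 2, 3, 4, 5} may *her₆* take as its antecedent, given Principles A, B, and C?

*her* is a pronoun, so Principle B applies: it must be free in its binding domain.
Binding domain of *her₆*: the embedded TP, whose subject is Tamar₃.
*Leila₁* and the pronoun do not c-command one another → neither Principle B nor Principle C is at stake; coindexation permitted.
*[Leila₁'s assistant]₂* c-commands the pronoun but from outside its binding domain, and is not c-commanded by it → coindexation permitted.
*Tamar₃* c-commands the pronoun within its binding domain → coindexation would violate Principle B.
*Odette₄* and the pronoun do not c-command one another → neither Principle B nor Principle C is at stake; coindexation permitted.
*Noor₅* and the pronoun do not c-command one another → neither Principle B nor Principle C is at stake; coindexation permitted.

{1, 2, 4, 5}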